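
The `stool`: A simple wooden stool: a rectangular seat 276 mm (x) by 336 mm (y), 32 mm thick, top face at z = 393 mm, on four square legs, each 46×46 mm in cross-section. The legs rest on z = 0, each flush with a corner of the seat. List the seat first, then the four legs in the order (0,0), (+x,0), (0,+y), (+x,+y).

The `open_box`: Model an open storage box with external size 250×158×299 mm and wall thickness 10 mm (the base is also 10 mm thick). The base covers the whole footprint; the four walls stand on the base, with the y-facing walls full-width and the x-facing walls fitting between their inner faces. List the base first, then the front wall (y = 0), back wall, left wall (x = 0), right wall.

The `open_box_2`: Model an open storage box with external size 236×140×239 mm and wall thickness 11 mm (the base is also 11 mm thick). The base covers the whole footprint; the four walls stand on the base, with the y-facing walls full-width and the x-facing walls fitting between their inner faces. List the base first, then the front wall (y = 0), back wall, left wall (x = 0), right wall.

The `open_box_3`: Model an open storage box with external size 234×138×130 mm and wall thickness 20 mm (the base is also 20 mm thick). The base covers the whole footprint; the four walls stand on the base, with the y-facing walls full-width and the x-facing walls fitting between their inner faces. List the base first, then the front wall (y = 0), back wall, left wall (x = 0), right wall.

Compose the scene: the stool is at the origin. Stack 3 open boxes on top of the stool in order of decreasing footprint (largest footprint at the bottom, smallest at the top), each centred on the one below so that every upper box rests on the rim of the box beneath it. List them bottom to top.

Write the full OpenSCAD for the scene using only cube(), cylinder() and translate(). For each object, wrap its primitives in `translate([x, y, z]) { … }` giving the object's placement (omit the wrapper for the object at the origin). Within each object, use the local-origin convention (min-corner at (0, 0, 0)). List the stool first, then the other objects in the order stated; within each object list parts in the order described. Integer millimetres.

translate([0, 0, 361]) cube([276, 336, 32]);
cube([46, 46, 361]);
translate([230, 0, 0]) cube([46, 46, 361]);
translate([0, 290, 0]) cube([46, 46, 361]);
translate([230, 290, 0]) cube([46, 46, 361]);
translate([13, 89, 393]) {
  cube([250, 158, 10]);
  translate([0, 0, 10]) cube([250, 10, 289]);
  translate([0, 148, 10]) cube([250, 10, 289]);
  translate([0, 10, 10]) cube([10, 138, 289]);
  translate([240, 10, 10]) cube([10, 138, 289]);
}
translate([20, 98, 692]) {
  cube([236, 140, 11]);
  translate([0, 0, 11]) cube([236, 11, 228]);
  translate([0, 129, 11]) cube([236, 11, 228]);
  translate([0, 11, 11]) cube([11, 118, 228]);
  translate([225, 11, 11]) cube([11, 118, 228]);
}
translate([21, 99, 931]) {
  cube([234, 138, 20]);
  translate([0, 0, 20]) cube([234, 20, 110]);
  translate([0, 118, 20]) cube([234, 20, 110]);
  translate([0, 20, 20]) cube([20, 98, 110]);
  translate([214, 20, 20]) cube([20, 98, 110]);
}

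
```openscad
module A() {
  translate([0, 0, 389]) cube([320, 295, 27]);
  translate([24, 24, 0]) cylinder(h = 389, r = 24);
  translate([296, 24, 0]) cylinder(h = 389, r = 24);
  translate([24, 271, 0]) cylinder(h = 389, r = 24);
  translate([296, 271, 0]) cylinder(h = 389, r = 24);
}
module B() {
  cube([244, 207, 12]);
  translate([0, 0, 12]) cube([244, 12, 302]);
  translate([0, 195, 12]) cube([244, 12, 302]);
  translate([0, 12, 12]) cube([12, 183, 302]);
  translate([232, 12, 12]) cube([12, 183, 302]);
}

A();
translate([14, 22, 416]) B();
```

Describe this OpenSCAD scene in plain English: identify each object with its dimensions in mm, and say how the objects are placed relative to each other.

A is a simple wooden stool: a rectangular seat 320 mm (x) by 295 mm (y), 27 mm thick, top face at z = 416 mm, on four round legs, each 48 mm in diameter. The legs rest on z = 0, each leg's axis is inset half a diameter from the nearest pair of seat edges (so the leg's bounding box is flush with the corner).

B is an open-topped rectangular box: outside dimensions 244×207×314 mm, with a uniform wall and base thickness of 12 mm. The base is a full 244×207 slab on the floor; four walls sit on top of the base. The front and back walls (the −y and +y sides) span the full width; the two side walls fit between them.

The open box is on top of the stool.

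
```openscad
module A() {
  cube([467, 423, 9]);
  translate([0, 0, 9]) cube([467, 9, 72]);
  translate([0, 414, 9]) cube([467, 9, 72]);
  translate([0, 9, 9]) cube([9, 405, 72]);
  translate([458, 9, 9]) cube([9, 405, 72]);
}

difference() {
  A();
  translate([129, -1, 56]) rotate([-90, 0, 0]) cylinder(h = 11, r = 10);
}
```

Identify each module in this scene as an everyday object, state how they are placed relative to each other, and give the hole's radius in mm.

A is an open box. The open box has a circular hole through its front wall. The hole's radius is 10 mm.

The subtracted cylinder has r = 10 mm.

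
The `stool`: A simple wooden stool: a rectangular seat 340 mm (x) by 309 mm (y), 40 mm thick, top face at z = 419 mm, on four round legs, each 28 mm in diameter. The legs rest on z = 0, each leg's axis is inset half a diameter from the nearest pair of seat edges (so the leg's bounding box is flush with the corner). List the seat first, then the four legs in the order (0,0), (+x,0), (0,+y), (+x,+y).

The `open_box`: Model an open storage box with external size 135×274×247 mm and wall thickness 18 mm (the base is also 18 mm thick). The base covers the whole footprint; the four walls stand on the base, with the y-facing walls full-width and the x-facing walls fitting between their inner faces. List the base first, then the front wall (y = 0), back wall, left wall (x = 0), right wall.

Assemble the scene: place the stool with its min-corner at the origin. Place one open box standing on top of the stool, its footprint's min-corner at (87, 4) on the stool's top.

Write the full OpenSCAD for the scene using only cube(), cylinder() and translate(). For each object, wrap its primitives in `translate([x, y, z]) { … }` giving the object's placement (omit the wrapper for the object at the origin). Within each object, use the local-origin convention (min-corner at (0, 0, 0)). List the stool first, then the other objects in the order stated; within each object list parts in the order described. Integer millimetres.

translate([0, 0, 379]) cube([340, 309, 40]);
translate([14, 14, 0]) cylinder(h = 379, r = 14);
translate([326, 14, 0]) cylinder(h = 379, r = 14);
translate([14, 295, 0]) cylinder(h = 379, r = 14);
translate([326, 295, 0]) cylinder(h = 379, r = 14);
translate([87, 4, 419]) {
  cube([135, 274, 18]);
  translate([0, 0, 18]) cube([135, 18, 229]);
  translate([0, 256, 18]) cube([135, 18, 229]);
  translate([0, 18, 18]) cube([18, 238, 229]);
  translate([117, 18, 18]) cube([18, 238, 229]);
}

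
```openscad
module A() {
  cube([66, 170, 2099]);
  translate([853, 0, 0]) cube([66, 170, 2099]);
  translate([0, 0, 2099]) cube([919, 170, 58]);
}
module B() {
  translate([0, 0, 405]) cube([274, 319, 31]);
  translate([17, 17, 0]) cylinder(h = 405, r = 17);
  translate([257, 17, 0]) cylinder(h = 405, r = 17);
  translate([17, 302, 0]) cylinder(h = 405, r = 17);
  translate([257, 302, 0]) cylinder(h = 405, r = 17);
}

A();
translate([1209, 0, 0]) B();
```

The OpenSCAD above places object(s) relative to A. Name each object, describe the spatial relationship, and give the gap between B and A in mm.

The stool's nearest face is 290 mm from the door frame's +x face.

A is a door frame. B is a stool. The stool is on the floor beside the door frame on its +x side. The gap between the stool and the door frame is 290 mm.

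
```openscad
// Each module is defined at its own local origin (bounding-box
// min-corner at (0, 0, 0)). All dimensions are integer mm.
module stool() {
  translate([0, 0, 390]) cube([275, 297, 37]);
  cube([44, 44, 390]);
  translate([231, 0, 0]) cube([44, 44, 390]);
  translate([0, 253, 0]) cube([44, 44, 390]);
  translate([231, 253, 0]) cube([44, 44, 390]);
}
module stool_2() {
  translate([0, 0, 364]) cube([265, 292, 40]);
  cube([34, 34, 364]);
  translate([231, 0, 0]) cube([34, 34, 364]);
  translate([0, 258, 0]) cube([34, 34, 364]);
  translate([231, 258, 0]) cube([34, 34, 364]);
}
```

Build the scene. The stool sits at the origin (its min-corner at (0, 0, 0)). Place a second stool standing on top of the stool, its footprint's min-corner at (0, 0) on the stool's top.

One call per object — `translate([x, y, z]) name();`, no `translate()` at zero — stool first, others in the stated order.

stool();
translate([0, 0, 427]) stool_2();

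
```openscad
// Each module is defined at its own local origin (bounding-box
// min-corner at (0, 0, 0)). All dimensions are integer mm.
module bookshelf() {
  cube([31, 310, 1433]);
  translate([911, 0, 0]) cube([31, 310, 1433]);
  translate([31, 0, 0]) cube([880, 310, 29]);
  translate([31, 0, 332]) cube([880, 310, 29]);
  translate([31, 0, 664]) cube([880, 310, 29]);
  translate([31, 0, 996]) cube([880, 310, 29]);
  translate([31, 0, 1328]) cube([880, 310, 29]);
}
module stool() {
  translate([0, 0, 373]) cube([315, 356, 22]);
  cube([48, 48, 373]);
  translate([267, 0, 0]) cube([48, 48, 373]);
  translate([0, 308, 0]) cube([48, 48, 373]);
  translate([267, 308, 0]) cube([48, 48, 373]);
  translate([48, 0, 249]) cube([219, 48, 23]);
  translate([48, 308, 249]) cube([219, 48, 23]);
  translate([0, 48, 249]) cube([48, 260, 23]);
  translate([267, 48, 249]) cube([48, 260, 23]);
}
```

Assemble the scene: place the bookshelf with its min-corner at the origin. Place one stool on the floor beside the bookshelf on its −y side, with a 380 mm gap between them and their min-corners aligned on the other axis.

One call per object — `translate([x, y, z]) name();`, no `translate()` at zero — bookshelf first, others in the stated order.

bookshelf();
translate([0, -736, 0]) stool();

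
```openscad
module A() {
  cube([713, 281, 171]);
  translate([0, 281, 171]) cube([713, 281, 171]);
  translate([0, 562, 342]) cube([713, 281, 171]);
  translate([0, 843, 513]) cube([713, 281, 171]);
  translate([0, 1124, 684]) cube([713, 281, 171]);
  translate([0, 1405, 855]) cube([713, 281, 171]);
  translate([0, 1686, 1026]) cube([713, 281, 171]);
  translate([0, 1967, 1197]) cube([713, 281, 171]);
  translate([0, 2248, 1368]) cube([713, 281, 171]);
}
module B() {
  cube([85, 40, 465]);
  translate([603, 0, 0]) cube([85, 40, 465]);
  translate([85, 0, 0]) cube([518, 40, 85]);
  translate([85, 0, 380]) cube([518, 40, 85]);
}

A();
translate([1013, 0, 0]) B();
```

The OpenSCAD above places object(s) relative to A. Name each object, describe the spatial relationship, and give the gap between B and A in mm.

A is a staircase. B is a picture frame. The picture frame is on the floor beside the staircase on its +x side. The gap between the picture frame and the staircase is 300 mm.

The picture frame's nearest face is 300 mm from the staircase's +x face.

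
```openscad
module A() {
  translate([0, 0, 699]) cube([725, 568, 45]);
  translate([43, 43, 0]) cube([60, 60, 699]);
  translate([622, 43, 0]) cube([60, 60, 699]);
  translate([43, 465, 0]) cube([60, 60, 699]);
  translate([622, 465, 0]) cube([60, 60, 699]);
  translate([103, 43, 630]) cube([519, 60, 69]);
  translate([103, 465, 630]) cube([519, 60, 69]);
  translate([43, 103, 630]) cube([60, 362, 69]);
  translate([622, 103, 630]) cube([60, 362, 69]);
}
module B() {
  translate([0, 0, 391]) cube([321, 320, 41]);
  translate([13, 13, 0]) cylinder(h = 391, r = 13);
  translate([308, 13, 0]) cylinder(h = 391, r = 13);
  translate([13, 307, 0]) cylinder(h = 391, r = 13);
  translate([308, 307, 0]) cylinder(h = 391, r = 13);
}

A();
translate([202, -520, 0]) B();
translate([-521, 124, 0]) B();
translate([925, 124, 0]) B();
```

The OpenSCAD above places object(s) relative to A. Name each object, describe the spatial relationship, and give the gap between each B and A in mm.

Each stool's nearest face is 200 mm from the table's bounding box.

A is a table. B is a stool. Three stools sit around the table at the −y, −x, +x sides. The gap between each stool and the table is 200 mm.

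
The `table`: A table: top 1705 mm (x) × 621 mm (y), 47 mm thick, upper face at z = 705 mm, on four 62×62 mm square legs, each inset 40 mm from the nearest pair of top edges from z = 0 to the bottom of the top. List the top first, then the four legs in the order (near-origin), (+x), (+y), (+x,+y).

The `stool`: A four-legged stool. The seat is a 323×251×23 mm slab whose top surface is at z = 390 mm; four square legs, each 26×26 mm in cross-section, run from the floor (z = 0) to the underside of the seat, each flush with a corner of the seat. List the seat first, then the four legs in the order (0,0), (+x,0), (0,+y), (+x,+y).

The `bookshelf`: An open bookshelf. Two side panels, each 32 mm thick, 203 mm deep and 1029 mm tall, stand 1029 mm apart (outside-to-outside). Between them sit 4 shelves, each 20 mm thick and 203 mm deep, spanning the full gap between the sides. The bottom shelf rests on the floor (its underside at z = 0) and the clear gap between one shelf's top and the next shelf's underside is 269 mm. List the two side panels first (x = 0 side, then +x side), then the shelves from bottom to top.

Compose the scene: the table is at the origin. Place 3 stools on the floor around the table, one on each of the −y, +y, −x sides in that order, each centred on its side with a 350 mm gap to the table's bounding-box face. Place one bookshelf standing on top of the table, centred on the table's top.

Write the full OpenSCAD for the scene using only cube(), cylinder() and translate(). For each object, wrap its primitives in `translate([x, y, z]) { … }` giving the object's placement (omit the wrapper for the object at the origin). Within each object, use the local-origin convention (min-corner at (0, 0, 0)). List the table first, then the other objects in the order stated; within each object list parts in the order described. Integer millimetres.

translate([0, 0, 658]) cube([1705, 621, 47]);
translate([40, 40, 0]) cube([62, 62, 658]);
translate([1603, 40, 0]) cube([62, 62, 658]);
translate([40, 519, 0]) cube([62, 62, 658]);
translate([1603, 519, 0]) cube([62, 62, 658]);
translate([691, -601, 0]) {
  translate([0, 0, 367]) cube([323, 251, 23]);
  cube([26, 26, 367]);
  translate([297, 0, 0]) cube([26, 26, 367]);
  translate([0, 225, 0]) cube([26, 26, 367]);
  translate([297, 225, 0]) cube([26, 26, 367]);
}
translate([691, 971, 0]) {
  translate([0, 0, 367]) cube([323, 251, 23]);
  cube([26, 26, 367]);
  translate([297, 0, 0]) cube([26, 26, 367]);
  translate([0, 225, 0]) cube([26, 26, 367]);
  translate([297, 225, 0]) cube([26, 26, 367]);
}
translate([-673, 185, 0]) {
  translate([0, 0, 367]) cube([323, 251, 23]);
  cube([26, 26, 367]);
  translate([297, 0, 0]) cube([26, 26, 367]);
  translate([0, 225, 0]) cube([26, 26, 367]);
  translate([297, 225, 0]) cube([26, 26, 367]);
}
translate([338, 209, 705]) {
  cube([32, 203, 1029]);
  translate([997, 0, 0]) cube([32, 203, 1029]);
  translate([32, 0, 0]) cube([965, 203, 20]);
  translate([32, 0, 289]) cube([965, 203, 20]);
  translate([32, 0, 578]) cube([965, 203, 20]);
  translate([32, 0, 867]) cube([965, 203, 20]);
}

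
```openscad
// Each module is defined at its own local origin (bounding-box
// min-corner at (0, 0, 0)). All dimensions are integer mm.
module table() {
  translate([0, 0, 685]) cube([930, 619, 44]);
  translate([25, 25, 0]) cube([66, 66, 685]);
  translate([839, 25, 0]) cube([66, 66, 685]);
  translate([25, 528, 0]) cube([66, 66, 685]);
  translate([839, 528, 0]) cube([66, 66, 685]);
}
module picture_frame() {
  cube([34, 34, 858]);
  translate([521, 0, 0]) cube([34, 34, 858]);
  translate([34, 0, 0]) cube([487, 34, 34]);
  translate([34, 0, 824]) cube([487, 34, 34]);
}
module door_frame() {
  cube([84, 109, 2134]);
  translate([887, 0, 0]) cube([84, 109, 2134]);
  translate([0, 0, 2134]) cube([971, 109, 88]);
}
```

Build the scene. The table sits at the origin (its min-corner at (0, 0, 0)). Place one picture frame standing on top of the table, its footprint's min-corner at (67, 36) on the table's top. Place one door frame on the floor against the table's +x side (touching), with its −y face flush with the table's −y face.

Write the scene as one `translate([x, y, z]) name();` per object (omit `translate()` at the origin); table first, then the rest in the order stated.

table();
translate([67, 36, 729]) picture_frame();
translate([930, 0, 0]) door_frame();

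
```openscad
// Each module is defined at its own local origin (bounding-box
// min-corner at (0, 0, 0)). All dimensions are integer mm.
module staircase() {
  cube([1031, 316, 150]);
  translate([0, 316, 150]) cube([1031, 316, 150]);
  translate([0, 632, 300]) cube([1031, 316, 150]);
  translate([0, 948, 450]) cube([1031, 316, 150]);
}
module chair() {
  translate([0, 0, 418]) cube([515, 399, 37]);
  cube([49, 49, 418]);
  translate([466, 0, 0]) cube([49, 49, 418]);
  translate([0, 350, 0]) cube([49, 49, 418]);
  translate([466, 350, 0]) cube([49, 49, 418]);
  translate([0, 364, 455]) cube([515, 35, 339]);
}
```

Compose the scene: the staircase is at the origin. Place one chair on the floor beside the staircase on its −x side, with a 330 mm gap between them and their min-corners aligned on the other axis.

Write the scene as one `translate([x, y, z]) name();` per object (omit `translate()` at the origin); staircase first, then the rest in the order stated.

staircase();
translate([-845, 0, 0]) chair();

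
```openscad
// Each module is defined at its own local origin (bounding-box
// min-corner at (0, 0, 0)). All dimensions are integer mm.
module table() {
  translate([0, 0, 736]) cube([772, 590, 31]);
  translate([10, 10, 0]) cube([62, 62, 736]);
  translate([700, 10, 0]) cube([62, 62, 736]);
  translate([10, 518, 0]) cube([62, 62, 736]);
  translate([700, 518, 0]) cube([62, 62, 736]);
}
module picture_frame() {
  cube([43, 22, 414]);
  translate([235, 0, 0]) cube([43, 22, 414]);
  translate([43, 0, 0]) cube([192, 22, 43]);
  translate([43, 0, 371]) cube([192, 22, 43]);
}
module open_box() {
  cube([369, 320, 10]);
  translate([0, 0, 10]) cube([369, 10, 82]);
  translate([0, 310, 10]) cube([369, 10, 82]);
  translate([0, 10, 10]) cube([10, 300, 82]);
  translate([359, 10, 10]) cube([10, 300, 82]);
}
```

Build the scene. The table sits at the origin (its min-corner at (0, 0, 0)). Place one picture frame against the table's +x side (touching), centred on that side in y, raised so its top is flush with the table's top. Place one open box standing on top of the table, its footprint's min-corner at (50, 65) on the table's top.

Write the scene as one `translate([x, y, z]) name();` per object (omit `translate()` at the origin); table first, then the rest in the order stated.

table();
translate([772, 284, 353]) picture_frame();
translate([50, 65, 767]) open_box();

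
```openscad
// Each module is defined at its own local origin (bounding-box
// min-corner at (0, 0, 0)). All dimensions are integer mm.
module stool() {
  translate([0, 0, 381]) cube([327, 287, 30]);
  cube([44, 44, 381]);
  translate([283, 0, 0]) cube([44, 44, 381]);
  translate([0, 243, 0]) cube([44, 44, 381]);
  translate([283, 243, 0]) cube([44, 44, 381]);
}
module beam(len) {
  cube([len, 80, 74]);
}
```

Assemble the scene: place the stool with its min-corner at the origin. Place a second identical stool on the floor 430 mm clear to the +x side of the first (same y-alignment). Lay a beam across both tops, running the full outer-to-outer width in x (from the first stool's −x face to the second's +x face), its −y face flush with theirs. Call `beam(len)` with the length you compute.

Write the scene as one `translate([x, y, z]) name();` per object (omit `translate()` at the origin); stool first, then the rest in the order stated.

stool();
translate([757, 0, 0]) stool();
translate([0, 0, 411]) beam(1084);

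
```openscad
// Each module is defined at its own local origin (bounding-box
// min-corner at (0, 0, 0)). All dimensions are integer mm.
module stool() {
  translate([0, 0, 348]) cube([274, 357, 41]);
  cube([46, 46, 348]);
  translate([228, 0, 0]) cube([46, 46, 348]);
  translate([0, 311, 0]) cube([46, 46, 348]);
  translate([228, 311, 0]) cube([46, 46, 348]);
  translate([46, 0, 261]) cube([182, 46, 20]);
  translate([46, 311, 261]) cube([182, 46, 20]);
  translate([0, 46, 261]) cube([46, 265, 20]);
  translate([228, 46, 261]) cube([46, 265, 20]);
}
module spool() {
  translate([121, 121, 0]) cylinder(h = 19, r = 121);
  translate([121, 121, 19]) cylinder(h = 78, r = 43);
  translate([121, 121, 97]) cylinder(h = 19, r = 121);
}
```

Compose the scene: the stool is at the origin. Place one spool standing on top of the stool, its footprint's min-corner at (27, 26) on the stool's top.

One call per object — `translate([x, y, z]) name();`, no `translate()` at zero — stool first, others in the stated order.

stool();
translate([27, 26, 389]) spool();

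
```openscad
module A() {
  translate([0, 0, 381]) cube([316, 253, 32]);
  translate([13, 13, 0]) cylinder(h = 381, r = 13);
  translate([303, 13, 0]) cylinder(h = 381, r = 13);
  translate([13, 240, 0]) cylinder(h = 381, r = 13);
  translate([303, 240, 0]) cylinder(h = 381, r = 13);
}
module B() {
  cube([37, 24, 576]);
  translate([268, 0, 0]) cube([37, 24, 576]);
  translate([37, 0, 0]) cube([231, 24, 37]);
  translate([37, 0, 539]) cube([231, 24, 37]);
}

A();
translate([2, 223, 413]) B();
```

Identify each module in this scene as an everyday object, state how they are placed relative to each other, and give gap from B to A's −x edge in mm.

The picture frame's min-x is at 2; the stool's min-x is 0; gap = 2 mm.

A is a stool. B is a picture frame. The picture frame is on top of the stool. The gap from the picture frame to the stool's −x edge is 2 mm.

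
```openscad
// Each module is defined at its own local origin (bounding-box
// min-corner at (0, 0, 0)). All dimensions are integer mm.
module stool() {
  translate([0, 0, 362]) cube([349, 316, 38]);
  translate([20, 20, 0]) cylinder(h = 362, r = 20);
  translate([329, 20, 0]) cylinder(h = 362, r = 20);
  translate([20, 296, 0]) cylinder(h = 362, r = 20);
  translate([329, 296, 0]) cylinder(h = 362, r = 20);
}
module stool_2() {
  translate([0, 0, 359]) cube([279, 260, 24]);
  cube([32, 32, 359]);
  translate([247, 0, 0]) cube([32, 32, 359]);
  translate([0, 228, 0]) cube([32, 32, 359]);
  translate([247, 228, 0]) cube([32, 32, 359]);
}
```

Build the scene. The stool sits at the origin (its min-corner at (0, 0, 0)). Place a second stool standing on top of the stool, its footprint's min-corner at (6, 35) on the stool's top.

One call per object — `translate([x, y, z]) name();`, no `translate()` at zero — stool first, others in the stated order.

stool();
translate([6, 35, 400]) stool_2();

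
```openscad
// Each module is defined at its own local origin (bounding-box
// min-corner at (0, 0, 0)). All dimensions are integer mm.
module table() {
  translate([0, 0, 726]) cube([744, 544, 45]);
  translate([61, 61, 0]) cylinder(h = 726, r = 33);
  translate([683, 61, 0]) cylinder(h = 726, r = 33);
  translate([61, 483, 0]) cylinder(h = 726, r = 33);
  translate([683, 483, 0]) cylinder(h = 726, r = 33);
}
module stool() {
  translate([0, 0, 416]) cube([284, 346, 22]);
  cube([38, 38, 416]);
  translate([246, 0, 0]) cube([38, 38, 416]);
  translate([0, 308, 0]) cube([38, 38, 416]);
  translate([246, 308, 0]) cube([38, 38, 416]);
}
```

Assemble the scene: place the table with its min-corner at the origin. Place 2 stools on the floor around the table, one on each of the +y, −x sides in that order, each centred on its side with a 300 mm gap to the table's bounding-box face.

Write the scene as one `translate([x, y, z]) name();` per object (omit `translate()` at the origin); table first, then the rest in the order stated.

table();
translate([230, 844, 0]) stool();
translate([-584, 99, 0]) stool();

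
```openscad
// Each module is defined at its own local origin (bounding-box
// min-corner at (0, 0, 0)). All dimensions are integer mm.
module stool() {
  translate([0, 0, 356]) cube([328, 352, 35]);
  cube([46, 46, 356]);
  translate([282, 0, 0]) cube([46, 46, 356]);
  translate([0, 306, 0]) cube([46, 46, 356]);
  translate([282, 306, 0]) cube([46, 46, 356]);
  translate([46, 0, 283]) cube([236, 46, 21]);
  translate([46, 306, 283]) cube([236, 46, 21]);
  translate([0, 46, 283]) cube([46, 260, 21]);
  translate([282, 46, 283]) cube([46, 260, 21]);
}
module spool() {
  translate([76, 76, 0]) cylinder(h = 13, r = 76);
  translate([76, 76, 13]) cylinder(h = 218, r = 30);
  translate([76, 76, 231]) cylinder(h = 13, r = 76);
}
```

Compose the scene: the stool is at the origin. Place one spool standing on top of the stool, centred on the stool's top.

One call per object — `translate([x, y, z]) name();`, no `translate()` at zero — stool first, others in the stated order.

stool();
translate([88, 100, 391]) spool();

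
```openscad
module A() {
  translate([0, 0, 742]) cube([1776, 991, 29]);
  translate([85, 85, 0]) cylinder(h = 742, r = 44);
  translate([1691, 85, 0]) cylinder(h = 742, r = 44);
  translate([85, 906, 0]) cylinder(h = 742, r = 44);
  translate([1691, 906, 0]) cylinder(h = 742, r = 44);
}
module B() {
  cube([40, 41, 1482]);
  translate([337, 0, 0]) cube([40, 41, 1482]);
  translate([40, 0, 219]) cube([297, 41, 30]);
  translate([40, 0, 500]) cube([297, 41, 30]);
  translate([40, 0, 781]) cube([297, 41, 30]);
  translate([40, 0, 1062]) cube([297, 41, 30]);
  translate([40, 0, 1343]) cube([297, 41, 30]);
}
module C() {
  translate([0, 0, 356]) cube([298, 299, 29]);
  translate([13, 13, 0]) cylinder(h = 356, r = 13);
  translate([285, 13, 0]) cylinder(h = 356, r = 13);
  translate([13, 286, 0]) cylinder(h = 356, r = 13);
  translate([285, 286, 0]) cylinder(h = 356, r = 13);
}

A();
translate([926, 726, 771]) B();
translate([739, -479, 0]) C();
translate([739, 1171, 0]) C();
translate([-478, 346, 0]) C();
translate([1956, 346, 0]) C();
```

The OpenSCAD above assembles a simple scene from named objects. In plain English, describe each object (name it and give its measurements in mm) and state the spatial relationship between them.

A is a table with a 1776×991 mm rectangular top, 29 mm thick, top surface at z = 771 mm, supported by four round legs of 88 mm diameter, each leg's bounding box inset 41 mm from the nearest pair of top edges, running from the floor.

B is a straight ladder. Two 40×41 mm vertical rails, 1482 mm tall, stand 377 mm apart (outside-to-outside) with their front faces coplanar on the −y side. 5 rungs, each 41 mm deep and 30 mm tall, span between the inner faces of the rails, front faces flush with the rails. The lowest rung's underside is at z = 219 mm and rungs are spaced 281 mm apart (underside to underside).

C is a four-legged stool. The seat is a 298×299×29 mm slab whose top surface is at z = 385 mm; four round legs, each 26 mm in diameter, run from the floor (z = 0) to the underside of the seat, each leg's axis is inset half a diameter from the nearest pair of seat edges (so the leg's bounding box is flush with the corner).

The ladder is on top of the table. Four stools sit around the table at the −y, +y, −x, +x sides.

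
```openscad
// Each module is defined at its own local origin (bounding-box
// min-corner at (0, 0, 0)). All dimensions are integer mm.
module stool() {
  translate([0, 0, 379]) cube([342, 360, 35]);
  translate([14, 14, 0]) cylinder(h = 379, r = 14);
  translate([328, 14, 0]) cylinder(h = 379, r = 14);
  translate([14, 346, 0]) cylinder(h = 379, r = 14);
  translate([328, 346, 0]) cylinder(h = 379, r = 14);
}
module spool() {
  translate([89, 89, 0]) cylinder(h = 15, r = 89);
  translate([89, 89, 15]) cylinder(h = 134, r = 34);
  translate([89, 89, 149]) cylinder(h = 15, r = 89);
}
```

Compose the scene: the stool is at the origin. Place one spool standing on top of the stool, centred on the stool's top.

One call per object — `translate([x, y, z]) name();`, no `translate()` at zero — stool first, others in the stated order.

stool();
translate([82, 91, 414]) spool();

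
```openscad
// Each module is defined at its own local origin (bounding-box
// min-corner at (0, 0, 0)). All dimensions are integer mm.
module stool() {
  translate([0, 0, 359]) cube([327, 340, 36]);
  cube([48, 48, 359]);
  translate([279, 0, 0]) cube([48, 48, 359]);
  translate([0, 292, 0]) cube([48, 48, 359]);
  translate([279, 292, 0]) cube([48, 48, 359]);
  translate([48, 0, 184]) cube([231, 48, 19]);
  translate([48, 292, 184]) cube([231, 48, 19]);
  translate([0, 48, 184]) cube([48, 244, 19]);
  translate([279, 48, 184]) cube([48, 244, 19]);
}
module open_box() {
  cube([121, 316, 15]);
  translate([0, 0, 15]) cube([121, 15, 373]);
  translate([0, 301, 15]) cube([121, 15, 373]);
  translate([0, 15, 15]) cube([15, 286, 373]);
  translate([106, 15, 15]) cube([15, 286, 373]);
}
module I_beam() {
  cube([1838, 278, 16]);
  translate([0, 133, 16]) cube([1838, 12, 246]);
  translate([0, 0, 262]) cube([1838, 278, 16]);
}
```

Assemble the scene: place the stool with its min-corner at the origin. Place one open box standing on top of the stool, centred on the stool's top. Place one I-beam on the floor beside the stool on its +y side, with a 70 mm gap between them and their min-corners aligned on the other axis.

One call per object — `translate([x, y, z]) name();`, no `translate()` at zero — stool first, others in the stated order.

stool();
translate([103, 12, 395]) open_box();
translate([0, 410, 0]) I_beam();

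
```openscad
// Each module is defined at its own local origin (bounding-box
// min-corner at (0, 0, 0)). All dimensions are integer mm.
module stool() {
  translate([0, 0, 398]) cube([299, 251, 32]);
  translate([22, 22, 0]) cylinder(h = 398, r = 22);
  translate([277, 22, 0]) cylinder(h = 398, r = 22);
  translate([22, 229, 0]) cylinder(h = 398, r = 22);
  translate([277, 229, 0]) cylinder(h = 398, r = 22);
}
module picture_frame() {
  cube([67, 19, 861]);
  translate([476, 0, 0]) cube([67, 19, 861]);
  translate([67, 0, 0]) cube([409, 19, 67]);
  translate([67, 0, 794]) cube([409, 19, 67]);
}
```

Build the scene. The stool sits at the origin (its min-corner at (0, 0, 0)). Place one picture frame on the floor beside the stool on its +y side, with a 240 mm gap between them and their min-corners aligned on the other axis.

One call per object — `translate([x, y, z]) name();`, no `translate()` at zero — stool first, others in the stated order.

stool();
translate([0, 491, 0]) picture_frame();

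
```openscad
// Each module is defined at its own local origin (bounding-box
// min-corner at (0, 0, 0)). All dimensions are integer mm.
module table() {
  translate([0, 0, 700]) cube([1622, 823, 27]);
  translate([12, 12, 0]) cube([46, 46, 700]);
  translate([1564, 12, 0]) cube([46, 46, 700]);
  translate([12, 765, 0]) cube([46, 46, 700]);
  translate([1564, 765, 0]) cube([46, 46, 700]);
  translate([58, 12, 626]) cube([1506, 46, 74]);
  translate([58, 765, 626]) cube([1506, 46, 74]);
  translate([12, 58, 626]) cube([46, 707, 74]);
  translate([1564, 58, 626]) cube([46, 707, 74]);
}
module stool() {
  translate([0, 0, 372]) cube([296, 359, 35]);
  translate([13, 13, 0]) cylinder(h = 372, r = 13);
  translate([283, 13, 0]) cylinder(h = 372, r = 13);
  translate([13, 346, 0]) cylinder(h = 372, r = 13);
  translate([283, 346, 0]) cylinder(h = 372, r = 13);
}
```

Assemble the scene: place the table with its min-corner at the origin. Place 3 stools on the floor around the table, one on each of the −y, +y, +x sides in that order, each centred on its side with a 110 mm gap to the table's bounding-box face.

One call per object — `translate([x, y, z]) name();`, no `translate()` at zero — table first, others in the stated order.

table();
translate([663, -469, 0]) stool();
translate([663, 933, 0]) stool();
translate([1732, 232, 0]) stool();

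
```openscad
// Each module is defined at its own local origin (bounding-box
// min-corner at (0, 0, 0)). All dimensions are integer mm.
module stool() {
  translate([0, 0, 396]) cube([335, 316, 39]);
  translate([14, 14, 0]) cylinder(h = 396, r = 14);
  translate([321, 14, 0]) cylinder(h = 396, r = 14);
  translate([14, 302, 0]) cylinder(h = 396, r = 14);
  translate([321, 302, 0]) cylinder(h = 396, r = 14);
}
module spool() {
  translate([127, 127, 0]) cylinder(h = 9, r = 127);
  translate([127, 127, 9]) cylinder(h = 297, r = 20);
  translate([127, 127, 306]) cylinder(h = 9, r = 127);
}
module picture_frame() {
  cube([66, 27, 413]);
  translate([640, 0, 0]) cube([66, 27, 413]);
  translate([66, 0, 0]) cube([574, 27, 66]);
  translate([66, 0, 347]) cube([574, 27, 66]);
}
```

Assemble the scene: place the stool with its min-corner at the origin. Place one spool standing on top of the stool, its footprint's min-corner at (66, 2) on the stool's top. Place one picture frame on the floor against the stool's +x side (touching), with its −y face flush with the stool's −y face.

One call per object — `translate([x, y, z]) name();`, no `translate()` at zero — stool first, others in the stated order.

stool();
translate([66, 2, 435]) spool();
translate([335, 0, 0]) picture_frame();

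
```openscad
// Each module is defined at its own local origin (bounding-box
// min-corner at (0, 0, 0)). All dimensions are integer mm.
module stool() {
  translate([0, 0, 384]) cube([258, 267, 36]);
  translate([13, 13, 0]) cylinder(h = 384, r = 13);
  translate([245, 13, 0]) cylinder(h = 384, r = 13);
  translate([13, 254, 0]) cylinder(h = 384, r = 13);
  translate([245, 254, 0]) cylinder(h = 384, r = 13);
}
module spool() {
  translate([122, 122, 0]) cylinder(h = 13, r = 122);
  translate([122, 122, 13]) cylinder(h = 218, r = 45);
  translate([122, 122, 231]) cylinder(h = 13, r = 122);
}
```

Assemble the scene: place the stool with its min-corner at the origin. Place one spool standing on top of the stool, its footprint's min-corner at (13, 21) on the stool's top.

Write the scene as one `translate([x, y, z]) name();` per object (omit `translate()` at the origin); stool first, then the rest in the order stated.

stool();
translate([13, 21, 420]) spool();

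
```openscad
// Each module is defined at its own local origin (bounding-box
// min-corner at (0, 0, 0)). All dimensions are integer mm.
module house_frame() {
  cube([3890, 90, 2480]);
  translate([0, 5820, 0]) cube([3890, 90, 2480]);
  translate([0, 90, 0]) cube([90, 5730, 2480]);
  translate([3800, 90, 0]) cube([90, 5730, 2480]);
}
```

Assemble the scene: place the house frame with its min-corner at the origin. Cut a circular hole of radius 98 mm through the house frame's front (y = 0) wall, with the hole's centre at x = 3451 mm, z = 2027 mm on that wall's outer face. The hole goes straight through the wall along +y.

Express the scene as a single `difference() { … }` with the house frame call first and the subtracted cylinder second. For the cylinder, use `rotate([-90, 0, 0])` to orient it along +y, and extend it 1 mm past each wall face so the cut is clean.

difference() {
  house_frame();
  translate([3451, -1, 2027]) rotate([-90, 0, 0]) cylinder(h = 92, r = 98);
}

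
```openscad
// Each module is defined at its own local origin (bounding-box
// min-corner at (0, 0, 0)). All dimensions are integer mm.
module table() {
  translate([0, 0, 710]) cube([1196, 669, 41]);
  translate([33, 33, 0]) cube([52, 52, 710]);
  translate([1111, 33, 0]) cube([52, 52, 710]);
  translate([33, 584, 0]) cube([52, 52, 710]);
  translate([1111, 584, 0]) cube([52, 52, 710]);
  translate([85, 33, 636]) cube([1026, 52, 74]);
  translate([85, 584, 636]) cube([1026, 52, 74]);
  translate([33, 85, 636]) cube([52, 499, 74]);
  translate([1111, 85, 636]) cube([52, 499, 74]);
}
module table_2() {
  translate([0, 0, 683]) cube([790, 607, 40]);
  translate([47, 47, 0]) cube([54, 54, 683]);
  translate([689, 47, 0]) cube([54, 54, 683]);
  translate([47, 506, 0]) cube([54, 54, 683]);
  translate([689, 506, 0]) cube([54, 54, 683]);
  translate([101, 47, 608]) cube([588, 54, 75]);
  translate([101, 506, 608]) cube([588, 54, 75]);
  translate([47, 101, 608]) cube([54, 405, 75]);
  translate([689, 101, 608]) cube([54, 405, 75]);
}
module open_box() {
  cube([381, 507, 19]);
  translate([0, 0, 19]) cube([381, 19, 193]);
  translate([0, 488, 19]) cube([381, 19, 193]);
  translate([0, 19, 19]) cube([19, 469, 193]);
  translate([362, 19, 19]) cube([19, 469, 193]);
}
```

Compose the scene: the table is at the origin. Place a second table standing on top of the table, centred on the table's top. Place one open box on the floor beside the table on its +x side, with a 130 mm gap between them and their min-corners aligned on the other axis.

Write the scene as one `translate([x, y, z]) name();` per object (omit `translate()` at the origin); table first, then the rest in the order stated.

table();
translate([203, 31, 751]) table_2();
translate([1326, 0, 0]) open_box();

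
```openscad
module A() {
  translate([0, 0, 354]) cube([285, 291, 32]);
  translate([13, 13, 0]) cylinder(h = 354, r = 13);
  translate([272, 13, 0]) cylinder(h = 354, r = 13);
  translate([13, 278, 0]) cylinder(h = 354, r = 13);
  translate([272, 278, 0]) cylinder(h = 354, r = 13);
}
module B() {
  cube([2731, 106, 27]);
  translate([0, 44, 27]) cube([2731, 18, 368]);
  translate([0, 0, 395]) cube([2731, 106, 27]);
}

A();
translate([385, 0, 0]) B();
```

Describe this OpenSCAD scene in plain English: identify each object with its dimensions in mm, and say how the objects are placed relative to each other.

A is a simple wooden stool: a rectangular seat 285 mm (x) by 291 mm (y), 32 mm thick, top face at z = 386 mm, on four round legs, each 26 mm in diameter. The legs rest on z = 0, each leg's axis is inset half a diameter from the nearest pair of seat edges (so the leg's bounding box is flush with the corner).

B is an I-beam lying along x, 2731 mm long. Overall section height 422 mm. Two flanges 106 mm wide (y) and 27 mm thick, one on the floor and one at the top; a web 18 mm thick runs between them, centred on the flange width.

The I-beam is on the floor beside the stool on its +x side.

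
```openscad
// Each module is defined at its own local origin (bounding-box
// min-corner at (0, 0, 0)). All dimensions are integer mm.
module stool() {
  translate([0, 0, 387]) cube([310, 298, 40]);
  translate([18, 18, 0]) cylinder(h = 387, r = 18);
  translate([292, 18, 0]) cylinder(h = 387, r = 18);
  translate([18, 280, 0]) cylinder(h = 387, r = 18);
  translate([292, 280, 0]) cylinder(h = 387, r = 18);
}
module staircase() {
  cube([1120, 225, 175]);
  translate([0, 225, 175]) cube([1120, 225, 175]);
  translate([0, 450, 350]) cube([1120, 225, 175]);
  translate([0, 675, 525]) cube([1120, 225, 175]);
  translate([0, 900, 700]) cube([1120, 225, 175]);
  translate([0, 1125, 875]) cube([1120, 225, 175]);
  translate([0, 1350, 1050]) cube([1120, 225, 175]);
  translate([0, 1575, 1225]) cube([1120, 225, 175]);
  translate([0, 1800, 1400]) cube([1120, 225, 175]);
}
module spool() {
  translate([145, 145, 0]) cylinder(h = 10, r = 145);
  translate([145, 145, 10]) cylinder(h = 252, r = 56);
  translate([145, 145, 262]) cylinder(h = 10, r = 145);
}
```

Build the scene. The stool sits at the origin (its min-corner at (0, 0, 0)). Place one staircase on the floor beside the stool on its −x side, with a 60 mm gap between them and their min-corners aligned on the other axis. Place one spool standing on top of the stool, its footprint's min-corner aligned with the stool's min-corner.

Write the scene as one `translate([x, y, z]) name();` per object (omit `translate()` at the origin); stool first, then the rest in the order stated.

stool();
translate([-1180, 0, 0]) staircase();
translate([0, 0, 427]) spool();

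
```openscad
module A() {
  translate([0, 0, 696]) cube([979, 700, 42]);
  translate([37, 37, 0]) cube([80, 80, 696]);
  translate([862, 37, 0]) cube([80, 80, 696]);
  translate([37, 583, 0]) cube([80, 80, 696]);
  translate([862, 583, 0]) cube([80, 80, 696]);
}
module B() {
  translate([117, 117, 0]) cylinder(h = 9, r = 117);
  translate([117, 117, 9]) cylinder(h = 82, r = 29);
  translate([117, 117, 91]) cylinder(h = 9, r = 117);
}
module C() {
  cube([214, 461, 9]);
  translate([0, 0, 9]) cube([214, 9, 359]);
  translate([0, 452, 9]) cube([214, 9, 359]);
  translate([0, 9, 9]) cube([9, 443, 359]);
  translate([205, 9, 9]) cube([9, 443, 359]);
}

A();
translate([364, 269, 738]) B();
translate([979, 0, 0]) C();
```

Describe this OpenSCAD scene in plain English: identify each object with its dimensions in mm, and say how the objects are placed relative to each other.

A is a table with a 979×700 mm rectangular top, 42 mm thick, top surface at z = 738 mm, supported by four 80×80 mm square legs, each inset 37 mm from the nearest pair of top edges, running from the floor.

B is a spool: two coaxial disc flanges of radius 117 mm and thickness 9 mm, joined by a core cylinder of radius 29 mm and height 82 mm. The lower flange rests on z = 0 and the three cylinders share a vertical axis.

C is an open storage box with external size 214×461×368 mm and wall thickness 9 mm (the base is also 9 mm thick). The base covers the whole footprint; the four walls stand on the base, with the y-facing walls full-width and the x-facing walls fitting between their inner faces.

The spool is on top of the table. The open box is against the table's +x side, with their −y faces flush.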